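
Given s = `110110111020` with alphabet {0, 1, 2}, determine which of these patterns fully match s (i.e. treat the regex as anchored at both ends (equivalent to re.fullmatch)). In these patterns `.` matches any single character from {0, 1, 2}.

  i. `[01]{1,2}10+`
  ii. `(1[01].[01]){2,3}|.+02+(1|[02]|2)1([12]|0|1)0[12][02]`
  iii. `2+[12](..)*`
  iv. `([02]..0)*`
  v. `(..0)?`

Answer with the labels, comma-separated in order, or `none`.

ii

i → no match
ii → match
iii → no match — must start with `2`
iv → no match
v → no match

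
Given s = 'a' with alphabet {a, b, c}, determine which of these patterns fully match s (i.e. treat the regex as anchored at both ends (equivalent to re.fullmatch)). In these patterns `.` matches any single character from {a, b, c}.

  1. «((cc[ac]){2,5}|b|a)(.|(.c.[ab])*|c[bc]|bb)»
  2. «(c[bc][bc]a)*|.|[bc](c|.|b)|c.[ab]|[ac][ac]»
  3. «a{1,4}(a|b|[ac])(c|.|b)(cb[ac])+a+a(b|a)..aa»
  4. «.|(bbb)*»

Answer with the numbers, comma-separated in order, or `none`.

1, 2, 4

1 → match
2 → match
3 → no match — must end with 'aa'
4 → match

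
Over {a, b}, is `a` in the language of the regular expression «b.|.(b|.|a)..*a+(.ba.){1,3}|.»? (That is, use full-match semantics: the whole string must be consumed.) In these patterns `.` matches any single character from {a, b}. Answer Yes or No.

Yes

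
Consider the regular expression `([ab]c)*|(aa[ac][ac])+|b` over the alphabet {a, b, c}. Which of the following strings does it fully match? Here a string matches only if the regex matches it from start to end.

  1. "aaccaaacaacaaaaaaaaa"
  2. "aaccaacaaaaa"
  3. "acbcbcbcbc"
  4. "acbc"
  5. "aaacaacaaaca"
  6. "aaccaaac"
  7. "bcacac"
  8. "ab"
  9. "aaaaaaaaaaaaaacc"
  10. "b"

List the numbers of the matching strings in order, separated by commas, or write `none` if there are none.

1 → match
2 → match
3 → match
4 → match
5 → match
6 → match
7 → match
8 → no match
9 → match
10 → match

1, 2, 3, 4, 5, 6, 7, 9, 10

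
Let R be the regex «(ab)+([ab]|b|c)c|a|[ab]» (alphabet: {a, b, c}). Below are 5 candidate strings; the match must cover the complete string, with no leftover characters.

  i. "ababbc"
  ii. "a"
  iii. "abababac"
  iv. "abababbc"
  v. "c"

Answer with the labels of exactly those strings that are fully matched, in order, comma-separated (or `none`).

i → match
ii → match
iii → match
iv → match
v → no match

i, ii, iii, iv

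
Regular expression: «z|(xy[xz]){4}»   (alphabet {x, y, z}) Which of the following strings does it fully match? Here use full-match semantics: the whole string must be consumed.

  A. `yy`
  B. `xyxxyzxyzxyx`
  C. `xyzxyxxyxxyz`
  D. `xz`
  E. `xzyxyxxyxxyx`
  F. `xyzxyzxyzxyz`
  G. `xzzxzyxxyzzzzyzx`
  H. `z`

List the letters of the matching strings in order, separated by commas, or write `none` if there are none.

B, C, F, H

A → no match
B → match
C → match
D → no match
E → no match
F → match
G → no match
H → match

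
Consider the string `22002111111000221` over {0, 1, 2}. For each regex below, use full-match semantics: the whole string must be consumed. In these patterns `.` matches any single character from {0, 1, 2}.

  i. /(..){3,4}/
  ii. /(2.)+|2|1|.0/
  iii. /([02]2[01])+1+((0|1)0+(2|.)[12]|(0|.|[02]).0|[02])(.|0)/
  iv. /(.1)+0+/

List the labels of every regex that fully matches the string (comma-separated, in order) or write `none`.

iii

i → no match
ii → no match
iii → match
iv → no match — must end with `0`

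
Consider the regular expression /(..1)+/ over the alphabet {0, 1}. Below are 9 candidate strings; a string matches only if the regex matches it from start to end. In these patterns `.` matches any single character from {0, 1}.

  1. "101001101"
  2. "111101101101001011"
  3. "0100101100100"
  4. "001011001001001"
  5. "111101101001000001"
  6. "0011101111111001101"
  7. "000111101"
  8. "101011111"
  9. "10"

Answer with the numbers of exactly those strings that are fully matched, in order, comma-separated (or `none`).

1, 2, 4, 8

1 → match
2 → match
3 → no match — must end with "1"
4 → match
5 → no match
6 → no match
7 → no match
8 → match
9 → no match — must end with "1"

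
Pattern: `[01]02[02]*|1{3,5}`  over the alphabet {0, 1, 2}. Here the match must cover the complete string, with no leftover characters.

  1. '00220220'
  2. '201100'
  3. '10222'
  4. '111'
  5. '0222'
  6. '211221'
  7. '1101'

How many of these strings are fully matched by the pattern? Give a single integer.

3

1 → match
2 → no match
3 → match
4 → match
5 → no match
6 → no match
7 → no match
Total matched: 3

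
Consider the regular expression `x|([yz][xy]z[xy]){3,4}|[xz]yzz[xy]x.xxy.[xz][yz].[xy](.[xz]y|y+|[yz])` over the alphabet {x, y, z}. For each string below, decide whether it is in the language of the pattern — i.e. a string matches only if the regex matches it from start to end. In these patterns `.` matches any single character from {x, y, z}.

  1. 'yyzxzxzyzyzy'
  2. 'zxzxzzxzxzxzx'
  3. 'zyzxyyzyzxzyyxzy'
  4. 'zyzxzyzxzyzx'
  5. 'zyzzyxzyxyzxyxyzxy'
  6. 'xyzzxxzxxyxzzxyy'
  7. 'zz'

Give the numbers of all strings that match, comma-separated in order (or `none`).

1 → match
2 → no match
3 → match
4 → match
5 → no match
6 → match
7 → no match

1, 3, 4, 6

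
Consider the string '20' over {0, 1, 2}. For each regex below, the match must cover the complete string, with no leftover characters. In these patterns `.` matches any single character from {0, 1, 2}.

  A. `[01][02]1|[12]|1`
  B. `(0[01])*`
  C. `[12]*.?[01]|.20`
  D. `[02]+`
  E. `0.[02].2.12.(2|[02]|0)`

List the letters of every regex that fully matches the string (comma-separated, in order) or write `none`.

C, D

A → no match
B → no match
C → match
D → match
E → no match — must start with '0'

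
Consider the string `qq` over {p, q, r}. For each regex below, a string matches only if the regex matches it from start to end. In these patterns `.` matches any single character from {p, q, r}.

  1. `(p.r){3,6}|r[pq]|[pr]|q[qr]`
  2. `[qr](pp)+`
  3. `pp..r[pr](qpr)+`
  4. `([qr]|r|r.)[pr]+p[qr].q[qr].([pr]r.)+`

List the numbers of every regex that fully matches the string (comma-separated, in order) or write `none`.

1 → match
2 → no match — must end with `pp`
3 → no match — must start with `pp`
4 → no match

1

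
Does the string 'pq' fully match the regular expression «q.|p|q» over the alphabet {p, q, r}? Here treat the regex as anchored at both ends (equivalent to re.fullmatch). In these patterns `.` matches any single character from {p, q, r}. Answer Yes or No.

No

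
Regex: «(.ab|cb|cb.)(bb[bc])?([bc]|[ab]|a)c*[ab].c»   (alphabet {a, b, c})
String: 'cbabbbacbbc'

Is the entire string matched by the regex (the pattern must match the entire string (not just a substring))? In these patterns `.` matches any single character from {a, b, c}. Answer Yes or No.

Yes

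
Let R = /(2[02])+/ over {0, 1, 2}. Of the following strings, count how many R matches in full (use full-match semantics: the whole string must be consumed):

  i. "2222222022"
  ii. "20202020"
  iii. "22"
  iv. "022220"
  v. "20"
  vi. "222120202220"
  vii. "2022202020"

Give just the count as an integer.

i → match
ii → match
iii → match
iv → no match — must start with "2"
v → match
vi → no match
vii → match
Total matched: 5

5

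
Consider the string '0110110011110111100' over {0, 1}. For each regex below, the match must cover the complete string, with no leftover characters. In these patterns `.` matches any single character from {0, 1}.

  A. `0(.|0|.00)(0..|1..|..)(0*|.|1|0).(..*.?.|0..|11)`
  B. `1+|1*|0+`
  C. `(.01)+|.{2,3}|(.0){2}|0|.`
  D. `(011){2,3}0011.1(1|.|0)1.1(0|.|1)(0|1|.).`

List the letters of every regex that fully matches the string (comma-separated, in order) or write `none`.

A → match
B → no match
C → no match
D → match

A, D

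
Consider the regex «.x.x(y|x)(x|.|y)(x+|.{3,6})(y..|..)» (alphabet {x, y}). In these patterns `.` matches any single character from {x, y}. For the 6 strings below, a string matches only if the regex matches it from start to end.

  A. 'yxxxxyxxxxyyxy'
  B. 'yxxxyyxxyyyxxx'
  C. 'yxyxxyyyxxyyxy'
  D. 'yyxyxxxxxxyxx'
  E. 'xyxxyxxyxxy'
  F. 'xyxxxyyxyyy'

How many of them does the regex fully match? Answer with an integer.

3

A → match
B → match
C → match
D → no match
E. 'xyxxyxxyxxy' → no match
F. 'xyxxxyyxyyy' → no match
Total matched: 3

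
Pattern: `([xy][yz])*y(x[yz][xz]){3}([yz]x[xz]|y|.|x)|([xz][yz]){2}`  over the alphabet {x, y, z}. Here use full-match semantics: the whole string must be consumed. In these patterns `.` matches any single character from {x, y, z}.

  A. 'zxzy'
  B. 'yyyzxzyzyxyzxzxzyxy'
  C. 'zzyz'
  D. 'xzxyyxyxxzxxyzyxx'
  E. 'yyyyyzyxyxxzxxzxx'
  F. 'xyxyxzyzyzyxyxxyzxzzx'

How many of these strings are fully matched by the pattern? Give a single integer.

A → no match
B → no match
C → no match
D → match
E → match
F → match
Total matched: 3

3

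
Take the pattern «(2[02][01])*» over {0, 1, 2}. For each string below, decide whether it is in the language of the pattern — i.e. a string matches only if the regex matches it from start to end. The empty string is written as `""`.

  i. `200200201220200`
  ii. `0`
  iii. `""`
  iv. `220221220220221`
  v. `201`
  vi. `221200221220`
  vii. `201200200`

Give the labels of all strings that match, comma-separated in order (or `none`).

i → match
ii → no match
iii → match
iv → match
v → match
vi → match
vii → match

i, iii, iv, v, vi, vii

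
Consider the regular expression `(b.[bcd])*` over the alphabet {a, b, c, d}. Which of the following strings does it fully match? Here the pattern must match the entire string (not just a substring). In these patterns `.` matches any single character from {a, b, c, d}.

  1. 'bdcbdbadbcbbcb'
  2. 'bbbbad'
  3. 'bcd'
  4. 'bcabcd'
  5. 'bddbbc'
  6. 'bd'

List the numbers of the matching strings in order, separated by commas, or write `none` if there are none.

2, 3, 5

1 → no match
2 → match
3 → match
4 → no match
5 → match
6 → no match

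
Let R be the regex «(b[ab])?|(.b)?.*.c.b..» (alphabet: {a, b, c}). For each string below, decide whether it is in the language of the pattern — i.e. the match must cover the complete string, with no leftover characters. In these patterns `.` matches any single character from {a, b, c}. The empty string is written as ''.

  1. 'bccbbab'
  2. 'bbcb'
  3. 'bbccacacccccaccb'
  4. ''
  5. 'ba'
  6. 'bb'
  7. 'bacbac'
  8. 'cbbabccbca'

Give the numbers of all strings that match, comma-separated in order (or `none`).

1. 'bccbbab' → match
2. 'bbcb' → no match
3 → no match
4. '' → match
5. 'ba' → match
6. 'bb' → match
7. 'bacbac' → no match
8. 'cbbabccbca' → match

1, 4, 5, 6, 8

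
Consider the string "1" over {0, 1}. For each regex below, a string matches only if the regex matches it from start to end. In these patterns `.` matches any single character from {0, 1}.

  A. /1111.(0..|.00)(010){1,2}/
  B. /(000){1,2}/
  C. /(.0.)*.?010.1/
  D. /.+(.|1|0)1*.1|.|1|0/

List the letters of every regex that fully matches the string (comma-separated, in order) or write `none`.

A → no match — must start with "1111"
B → no match — must start with "000"
C → no match
D → match

D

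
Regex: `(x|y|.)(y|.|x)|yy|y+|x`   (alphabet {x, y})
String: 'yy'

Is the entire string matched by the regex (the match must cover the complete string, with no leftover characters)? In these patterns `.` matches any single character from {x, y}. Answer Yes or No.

Yes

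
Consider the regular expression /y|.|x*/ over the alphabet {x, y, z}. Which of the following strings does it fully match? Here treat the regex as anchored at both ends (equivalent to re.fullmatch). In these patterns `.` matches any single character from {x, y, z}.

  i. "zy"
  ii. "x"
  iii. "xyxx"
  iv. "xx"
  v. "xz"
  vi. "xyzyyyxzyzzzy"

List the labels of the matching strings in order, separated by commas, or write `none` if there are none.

ii, iv

i. "zy" → no match
ii. "x" → match
iii. "xyxx" → no match
iv. "xx" → match
v. "xz" → no match
vi → no match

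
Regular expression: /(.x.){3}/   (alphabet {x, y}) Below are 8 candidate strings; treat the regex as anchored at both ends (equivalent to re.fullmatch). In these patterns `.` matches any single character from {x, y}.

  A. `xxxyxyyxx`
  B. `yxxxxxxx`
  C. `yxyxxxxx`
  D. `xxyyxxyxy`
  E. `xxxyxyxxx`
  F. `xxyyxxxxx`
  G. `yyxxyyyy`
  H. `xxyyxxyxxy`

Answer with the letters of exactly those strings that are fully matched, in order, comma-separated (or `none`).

A → match
B → no match
C → no match
D → match
E → match
F → match
G → no match
H → no match

A, D, E, F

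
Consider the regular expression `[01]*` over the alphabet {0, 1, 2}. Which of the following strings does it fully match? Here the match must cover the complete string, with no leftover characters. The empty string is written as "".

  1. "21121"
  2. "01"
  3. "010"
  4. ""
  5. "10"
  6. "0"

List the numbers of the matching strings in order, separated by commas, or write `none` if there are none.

1. "21121" → no match
2. "01" → match
3. "010" → match
4. "" → match
5. "10" → match
6. "0" → match

2, 3, 4, 5, 6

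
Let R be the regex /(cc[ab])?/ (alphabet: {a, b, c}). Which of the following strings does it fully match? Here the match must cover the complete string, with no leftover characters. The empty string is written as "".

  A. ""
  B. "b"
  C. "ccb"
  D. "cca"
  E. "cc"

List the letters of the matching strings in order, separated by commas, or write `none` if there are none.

A, C, D

A → match
B → no match
C → match
D → match
E → no match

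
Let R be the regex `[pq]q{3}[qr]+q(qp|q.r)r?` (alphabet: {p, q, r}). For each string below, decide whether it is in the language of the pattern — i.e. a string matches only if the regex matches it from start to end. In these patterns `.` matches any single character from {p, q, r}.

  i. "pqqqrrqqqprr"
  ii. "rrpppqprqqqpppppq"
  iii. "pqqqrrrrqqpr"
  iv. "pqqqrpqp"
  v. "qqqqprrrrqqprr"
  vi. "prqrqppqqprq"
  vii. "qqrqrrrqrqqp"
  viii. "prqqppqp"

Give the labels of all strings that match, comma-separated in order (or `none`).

i → match
ii → no match
iii → match
iv → no match
v → no match
vi → no match
vii → no match
viii → no match

i, iii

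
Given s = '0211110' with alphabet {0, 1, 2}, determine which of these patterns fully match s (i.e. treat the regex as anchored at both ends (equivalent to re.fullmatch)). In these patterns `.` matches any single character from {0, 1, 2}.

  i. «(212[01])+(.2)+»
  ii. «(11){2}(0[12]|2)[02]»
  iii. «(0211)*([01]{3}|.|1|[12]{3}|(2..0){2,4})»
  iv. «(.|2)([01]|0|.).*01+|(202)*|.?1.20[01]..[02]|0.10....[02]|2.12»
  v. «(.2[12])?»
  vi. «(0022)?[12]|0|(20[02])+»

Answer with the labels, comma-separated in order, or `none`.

iii

i → no match — must start with '212'
ii → no match — must start with '11'
iii → match
iv → no match
v → no match
vi → no match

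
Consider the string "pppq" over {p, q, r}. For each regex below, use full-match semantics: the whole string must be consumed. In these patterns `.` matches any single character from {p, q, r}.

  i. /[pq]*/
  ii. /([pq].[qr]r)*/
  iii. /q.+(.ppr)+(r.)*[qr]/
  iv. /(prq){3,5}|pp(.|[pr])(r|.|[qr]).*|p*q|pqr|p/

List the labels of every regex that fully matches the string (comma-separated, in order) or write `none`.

i, iv

i → match
ii → no match
iii → no match — must start with "q"
iv → match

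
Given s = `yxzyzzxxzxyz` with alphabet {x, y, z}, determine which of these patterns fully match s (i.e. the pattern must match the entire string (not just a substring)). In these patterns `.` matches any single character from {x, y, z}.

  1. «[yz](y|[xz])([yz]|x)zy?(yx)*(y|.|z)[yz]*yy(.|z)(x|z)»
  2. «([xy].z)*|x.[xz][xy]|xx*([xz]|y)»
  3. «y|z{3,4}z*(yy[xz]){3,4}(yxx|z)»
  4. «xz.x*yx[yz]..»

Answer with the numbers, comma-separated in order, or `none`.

2

1 → no match
2 → match
3 → no match
4 → no match — must start with `xz`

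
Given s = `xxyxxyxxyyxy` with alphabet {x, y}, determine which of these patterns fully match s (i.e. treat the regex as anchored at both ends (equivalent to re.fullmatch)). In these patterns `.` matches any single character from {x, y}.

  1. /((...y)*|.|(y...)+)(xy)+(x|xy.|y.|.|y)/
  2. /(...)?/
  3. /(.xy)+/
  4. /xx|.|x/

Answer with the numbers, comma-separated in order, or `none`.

3

1 → no match
2 → no match
3 → match
4 → no match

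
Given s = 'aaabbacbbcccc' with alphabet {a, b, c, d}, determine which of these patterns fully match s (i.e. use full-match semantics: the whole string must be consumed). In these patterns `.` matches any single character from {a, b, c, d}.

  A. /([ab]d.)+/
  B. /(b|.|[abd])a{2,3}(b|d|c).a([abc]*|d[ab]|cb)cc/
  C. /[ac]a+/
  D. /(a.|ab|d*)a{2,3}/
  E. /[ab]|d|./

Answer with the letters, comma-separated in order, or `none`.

A → no match
B → match
C → no match — must end with 'a'
D → no match — must end with 'a'
E → no match

B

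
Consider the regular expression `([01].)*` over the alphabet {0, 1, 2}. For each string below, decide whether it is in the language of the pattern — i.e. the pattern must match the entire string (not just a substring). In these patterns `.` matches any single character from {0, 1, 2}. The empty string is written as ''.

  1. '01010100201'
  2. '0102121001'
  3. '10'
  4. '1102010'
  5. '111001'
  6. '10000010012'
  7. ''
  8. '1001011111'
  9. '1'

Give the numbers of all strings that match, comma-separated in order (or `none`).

1 → no match
2 → match
3 → match
4 → no match
5 → match
6 → no match
7 → match
8 → match
9 → no match

2, 3, 5, 7, 8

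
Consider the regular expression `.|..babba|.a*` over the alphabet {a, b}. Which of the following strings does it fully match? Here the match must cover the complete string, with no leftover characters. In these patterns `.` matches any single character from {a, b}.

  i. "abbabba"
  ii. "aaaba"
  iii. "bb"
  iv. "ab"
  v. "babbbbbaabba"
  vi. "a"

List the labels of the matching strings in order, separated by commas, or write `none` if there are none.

i → match
ii → no match
iii → no match
iv → no match
v → no match
vi → match

i, vi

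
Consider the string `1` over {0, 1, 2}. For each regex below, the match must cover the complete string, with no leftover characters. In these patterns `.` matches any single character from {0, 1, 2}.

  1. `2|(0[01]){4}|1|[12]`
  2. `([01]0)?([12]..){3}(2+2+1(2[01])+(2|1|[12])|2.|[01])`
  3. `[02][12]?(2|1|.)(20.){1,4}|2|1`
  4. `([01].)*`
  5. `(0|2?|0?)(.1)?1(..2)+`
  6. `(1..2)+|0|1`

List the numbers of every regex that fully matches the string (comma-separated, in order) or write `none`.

1 → match
2 → no match
3 → match
4 → no match
5 → no match — must end with `2`
6 → match

1, 3, 6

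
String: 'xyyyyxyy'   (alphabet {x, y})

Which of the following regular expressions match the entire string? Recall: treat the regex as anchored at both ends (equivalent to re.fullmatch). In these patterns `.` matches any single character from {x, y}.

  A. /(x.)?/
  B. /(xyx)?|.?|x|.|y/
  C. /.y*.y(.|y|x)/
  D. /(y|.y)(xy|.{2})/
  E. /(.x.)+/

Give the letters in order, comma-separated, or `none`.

A → no match
B → no match
C → match
D → no match
E → no match

C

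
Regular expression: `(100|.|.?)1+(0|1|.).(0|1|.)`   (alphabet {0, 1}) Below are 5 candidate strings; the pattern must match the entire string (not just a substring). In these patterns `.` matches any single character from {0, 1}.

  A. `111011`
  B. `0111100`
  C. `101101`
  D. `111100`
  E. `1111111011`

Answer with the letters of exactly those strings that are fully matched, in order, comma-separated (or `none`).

A → match
B → match
C → no match
D → match
E → match

A, B, D, E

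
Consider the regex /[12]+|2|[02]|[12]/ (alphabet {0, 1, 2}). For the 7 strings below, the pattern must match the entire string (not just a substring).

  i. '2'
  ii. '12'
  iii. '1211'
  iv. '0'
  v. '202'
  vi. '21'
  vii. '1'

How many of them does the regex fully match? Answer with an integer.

6

i → match
ii → match
iii → match
iv → match
v → no match
vi → match
vii → match
Total matched: 6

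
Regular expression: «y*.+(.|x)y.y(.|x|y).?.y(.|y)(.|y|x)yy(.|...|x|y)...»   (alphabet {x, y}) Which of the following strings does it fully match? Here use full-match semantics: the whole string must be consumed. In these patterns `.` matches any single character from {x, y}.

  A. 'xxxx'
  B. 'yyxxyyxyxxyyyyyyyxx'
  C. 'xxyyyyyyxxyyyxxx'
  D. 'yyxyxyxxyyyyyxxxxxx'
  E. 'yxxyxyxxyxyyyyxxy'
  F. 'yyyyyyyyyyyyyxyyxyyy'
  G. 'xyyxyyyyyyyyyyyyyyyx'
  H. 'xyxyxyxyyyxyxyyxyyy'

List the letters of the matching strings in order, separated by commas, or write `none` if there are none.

A → no match
B → match
C → match
D → match
E → match
F → match
G → match
H → no match

B, C, D, E, F, G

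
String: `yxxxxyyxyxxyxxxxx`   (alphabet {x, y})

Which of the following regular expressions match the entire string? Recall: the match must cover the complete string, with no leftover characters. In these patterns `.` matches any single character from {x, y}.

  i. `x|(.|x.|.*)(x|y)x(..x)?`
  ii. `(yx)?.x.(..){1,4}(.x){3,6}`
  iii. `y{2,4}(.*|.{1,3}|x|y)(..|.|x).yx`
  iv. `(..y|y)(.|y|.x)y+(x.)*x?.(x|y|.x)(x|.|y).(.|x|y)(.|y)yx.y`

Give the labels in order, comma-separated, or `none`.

i, ii

i → match
ii → match
iii → no match — must end with `yx`
iv → no match — must end with `y`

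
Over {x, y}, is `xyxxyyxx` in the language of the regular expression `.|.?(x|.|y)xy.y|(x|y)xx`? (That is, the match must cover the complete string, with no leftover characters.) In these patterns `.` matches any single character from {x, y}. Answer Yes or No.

No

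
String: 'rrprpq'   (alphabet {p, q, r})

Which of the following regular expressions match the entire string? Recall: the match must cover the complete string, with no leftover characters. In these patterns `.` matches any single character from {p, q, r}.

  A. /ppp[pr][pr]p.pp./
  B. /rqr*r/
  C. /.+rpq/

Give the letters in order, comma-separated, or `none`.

A → no match — must start with 'ppp'
B → no match — must start with 'rq'
C → match

C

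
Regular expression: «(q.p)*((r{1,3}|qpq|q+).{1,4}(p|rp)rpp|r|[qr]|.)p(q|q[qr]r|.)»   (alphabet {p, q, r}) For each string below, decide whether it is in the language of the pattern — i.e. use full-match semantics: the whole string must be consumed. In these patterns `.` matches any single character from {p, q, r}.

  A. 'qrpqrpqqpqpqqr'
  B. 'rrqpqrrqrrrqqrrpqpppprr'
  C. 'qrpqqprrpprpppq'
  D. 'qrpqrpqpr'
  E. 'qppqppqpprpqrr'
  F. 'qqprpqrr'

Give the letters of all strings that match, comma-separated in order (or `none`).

A → match
B → no match
C → match
D → match
E → match
F → match

A, C, D, E, F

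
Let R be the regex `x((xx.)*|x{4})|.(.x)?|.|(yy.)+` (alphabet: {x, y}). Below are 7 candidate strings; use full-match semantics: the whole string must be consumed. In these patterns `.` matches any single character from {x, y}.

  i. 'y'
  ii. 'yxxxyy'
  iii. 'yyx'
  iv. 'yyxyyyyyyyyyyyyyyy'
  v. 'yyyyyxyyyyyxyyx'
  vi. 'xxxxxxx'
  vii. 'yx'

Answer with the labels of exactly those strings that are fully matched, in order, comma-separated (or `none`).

i → match
ii → no match
iii → match
iv → match
v → match
vi → match
vii → no match

i, iii, iv, v, vi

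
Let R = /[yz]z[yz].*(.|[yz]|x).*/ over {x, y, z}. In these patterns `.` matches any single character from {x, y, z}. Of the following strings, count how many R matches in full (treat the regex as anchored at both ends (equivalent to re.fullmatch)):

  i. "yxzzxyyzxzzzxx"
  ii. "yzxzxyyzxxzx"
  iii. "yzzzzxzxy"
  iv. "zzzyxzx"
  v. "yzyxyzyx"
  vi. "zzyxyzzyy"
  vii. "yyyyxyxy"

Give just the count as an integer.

i → no match
ii → no match
iii → match
iv → match
v → match
vi → match
vii → no match
Total matched: 4

4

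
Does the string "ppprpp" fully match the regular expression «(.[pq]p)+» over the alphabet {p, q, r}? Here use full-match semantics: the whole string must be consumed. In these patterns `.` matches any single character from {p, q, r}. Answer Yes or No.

Yes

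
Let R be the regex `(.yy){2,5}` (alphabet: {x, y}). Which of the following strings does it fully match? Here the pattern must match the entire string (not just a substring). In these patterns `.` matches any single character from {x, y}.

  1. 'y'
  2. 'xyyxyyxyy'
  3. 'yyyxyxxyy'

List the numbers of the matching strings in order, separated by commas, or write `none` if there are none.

2

1 → no match — must end with 'yy'
2 → match
3 → no match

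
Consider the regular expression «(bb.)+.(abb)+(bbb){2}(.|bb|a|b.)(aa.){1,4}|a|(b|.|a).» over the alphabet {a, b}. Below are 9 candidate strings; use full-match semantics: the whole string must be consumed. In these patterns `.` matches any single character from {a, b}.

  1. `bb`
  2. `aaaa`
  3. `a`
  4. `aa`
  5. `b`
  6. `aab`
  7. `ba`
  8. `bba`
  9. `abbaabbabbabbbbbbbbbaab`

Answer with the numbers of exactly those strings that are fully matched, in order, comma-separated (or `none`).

1, 3, 4, 7

1 → match
2 → no match
3 → match
4 → match
5 → no match
6 → no match
7 → match
8 → no match
9 → no match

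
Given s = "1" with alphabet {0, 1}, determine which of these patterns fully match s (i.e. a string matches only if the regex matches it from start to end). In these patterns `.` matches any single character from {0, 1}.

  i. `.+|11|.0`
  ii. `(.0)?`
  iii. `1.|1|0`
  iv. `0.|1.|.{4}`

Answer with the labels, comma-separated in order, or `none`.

i → match
ii → no match
iii → match
iv → no match

i, iii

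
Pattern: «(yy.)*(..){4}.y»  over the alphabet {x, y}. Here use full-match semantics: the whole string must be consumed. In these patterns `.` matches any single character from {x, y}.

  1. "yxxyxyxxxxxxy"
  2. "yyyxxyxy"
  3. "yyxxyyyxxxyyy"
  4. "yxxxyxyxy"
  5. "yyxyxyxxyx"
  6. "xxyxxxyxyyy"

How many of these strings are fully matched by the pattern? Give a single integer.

1 → no match
2 → no match
3 → match
4 → no match
5 → no match — must end with "y"
6 → no match
Total matched: 1

1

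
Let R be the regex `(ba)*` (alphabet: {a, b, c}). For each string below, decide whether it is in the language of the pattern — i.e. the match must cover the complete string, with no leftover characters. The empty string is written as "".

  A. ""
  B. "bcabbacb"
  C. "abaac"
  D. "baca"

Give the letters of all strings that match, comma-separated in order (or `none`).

A

A → match
B → no match
C → no match
D → no match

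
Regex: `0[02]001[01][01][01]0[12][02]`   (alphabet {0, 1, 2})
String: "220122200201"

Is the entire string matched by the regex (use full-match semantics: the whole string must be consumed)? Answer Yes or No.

No

Every match must start with "0", but "220122200201" does not.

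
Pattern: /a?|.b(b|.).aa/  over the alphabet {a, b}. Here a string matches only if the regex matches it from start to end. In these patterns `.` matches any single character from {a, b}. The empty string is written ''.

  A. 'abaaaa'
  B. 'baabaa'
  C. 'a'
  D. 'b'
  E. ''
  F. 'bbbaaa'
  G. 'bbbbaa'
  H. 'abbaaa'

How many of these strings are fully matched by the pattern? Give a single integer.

6

A → match
B → no match
C → match
D → no match
E → match
F → match
G → match
H → match
Total matched: 6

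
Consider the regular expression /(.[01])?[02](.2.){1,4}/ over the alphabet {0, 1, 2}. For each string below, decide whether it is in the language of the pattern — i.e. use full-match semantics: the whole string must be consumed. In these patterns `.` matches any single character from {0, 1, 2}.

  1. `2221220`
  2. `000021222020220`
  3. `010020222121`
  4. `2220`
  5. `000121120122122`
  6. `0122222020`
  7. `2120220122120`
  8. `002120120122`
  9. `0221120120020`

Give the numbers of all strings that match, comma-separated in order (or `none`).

1, 2, 3, 4, 5, 6, 7, 8, 9

1 → match
2 → match
3 → match
4 → match
5 → match
6 → match
7 → match
8 → match
9 → match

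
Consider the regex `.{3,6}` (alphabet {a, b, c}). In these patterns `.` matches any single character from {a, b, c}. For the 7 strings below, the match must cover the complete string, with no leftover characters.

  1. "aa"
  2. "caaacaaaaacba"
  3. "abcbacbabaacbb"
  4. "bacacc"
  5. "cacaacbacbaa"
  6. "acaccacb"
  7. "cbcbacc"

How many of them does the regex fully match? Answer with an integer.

1

1. "aa" → no match
2 → no match
3 → no match
4. "bacacc" → match
5. "cacaacbacbaa" → no match
6. "acaccacb" → no match
7. "cbcbacc" → no match
Total matched: 1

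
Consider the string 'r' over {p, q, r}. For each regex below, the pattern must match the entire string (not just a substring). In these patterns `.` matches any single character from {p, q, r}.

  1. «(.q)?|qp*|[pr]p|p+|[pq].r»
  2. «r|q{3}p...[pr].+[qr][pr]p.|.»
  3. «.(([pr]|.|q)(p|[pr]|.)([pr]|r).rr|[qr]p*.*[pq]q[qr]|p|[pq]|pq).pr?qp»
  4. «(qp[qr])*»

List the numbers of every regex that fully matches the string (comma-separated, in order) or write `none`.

1 → no match
2 → match
3 → no match — must end with 'qp'
4 → no match

2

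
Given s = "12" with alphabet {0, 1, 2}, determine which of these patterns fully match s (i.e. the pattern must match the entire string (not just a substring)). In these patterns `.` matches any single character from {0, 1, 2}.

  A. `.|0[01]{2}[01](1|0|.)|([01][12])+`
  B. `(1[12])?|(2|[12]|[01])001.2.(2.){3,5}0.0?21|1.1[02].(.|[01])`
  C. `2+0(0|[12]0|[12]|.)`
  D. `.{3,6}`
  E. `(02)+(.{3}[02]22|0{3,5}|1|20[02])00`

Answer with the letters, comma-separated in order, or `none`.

A, B

A → match
B → match
C → no match — must start with "2"
D → no match
E → no match — must start with "02"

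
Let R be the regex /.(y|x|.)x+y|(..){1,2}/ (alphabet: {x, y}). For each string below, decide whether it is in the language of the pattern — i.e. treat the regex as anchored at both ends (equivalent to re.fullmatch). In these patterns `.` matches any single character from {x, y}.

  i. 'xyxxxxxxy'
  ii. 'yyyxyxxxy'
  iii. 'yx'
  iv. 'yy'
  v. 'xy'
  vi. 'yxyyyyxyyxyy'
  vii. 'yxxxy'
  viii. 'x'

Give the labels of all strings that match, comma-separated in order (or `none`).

i, iii, iv, v, vii

i → match
ii → no match
iii → match
iv → match
v → match
vi → no match
vii → match
viii → no match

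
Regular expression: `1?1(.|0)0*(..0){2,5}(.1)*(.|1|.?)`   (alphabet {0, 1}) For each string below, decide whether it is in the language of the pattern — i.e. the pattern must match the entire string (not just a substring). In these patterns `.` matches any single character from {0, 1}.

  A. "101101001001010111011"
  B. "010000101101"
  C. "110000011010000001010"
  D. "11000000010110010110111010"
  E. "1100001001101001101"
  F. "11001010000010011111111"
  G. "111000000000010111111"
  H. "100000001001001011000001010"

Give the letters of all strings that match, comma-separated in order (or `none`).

C, D, E, F, G, H

A → no match
B. "010000101101" → no match
C → match
D → match
E → match
F → match
G → match
H → match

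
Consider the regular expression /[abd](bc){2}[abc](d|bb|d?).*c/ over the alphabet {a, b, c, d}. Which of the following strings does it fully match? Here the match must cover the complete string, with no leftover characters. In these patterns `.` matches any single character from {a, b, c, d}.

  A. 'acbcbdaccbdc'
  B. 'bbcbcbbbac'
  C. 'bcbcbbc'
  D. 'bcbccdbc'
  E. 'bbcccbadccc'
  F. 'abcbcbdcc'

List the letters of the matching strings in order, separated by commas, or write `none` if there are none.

B, F

A. 'acbcbdaccbdc' → no match
B. 'bbcbcbbbac' → match
C. 'bcbcbbc' → no match
D. 'bcbccdbc' → no match
E. 'bbcccbadccc' → no match
F. 'abcbcbdcc' → match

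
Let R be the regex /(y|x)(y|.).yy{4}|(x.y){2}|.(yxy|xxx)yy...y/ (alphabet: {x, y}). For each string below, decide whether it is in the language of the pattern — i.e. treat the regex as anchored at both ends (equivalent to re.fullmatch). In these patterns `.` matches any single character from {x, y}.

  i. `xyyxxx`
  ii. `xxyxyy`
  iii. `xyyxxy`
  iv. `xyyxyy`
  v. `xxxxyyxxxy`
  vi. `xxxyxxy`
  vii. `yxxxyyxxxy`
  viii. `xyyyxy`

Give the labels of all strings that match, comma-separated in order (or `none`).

i. `xyyxxx` → no match — must end with `y`
ii. `xxyxyy` → match
iii. `xyyxxy` → match
iv. `xyyxyy` → match
v. `xxxxyyxxxy` → match
vi. `xxxyxxy` → no match
vii. `yxxxyyxxxy` → match
viii. `xyyyxy` → no match

ii, iii, iv, v, vii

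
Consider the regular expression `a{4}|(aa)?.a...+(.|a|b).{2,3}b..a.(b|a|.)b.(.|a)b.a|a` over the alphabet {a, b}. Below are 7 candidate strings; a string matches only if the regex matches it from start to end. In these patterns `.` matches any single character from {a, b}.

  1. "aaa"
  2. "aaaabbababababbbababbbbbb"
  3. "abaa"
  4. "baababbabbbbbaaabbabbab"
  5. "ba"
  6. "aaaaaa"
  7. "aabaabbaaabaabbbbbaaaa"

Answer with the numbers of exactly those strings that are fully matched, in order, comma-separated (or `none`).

none

1 → no match
2 → no match — must end with "a"
3 → no match
4 → no match — must end with "a"
5 → no match
6 → no match
7 → no match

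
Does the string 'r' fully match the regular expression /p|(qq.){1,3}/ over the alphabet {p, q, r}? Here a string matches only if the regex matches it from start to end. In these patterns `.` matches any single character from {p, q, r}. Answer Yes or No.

No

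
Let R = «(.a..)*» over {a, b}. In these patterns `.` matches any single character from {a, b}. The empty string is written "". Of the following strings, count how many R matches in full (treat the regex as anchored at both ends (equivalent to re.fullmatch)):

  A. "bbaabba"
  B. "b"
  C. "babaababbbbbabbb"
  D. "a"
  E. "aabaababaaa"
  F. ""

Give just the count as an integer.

A. "bbaabba" → no match
B. "b" → no match
C → no match
D. "a" → no match
E. "aabaababaaa" → no match
F. "" → match
Total matched: 1

1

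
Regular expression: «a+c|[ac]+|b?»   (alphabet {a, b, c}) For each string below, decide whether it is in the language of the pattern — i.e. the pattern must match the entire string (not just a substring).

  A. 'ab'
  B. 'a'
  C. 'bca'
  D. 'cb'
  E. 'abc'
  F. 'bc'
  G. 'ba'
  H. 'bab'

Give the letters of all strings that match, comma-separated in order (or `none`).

A → no match
B → match
C → no match
D → no match
E → no match
F → no match
G → no match
H → no match

B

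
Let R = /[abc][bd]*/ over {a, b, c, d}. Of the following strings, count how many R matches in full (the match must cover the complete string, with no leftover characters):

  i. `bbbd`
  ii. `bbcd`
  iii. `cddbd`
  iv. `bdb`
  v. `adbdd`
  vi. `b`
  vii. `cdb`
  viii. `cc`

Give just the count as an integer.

6

i → match
ii → no match
iii → match
iv → match
v → match
vi → match
vii → match
viii → no match
Total matched: 6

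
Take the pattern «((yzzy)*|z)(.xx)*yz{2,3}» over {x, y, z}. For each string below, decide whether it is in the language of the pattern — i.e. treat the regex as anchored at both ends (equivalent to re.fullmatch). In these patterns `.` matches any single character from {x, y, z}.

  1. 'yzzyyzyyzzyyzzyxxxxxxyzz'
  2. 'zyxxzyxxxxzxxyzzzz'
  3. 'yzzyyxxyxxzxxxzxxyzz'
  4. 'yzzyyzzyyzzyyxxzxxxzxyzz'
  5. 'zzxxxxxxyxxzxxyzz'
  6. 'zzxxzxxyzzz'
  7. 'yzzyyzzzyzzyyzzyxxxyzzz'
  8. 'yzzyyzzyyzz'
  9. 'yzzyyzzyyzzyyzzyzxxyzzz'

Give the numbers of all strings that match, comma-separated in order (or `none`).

6, 8, 9

1 → no match
2 → no match
3 → no match
4 → no match
5 → no match
6 → match
7 → no match
8 → match
9 → match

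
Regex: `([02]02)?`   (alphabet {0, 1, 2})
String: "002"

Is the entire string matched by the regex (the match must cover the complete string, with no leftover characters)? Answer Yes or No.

Yes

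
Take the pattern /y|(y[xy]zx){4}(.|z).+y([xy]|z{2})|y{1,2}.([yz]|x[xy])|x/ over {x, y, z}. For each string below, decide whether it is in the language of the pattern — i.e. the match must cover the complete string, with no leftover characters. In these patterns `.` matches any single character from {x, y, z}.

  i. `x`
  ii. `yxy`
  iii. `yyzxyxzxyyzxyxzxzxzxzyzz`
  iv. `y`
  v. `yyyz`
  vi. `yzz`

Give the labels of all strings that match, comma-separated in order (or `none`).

i → match
ii → match
iii → match
iv → match
v → match
vi → match

i, ii, iii, iv, v, vi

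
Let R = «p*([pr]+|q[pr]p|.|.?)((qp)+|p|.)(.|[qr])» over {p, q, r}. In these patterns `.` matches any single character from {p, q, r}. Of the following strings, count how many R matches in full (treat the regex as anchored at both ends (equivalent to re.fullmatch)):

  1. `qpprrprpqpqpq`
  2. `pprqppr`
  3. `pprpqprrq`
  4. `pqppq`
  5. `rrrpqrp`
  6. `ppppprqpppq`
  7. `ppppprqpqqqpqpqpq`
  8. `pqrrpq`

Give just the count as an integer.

0

1 → no match
2. `pprqppr` → no match
3. `pprpqprrq` → no match
4. `pqppq` → no match
5. `rrrpqrp` → no match
6. `ppppprqpppq` → no match
7 → no match
8. `pqrrpq` → no match
Total matched: 0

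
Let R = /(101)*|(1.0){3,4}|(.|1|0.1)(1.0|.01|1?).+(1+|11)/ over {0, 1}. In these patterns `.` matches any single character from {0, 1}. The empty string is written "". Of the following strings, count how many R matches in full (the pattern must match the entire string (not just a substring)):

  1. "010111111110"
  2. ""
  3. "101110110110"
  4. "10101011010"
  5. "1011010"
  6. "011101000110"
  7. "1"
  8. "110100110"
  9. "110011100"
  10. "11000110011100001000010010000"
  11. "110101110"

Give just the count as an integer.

1 → no match
2 → match
3 → no match
4 → no match
5 → no match
6 → no match
7 → no match
8 → match
9 → no match
10 → no match
11 → no match
Total matched: 2

2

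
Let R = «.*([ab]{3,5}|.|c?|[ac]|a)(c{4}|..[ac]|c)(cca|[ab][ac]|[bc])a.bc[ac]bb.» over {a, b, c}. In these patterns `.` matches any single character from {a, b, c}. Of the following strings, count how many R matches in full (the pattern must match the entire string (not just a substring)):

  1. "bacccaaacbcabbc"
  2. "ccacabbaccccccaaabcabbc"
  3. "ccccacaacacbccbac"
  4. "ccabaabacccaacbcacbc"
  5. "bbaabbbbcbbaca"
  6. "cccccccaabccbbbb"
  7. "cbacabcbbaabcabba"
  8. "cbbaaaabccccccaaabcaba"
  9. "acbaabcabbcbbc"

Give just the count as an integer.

2

1 → match
2 → match
3 → no match
4 → no match
5 → no match
6 → no match
7 → no match
8 → no match
9 → no match
Total matched: 2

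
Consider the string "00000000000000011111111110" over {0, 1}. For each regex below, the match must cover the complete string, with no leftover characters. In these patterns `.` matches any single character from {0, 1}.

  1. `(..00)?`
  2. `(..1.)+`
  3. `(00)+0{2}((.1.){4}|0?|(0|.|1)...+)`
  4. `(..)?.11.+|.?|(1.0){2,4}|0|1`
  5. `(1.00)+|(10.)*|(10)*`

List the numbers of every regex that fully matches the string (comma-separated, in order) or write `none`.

1 → no match
2 → no match
3 → match
4 → no match
5 → no match

3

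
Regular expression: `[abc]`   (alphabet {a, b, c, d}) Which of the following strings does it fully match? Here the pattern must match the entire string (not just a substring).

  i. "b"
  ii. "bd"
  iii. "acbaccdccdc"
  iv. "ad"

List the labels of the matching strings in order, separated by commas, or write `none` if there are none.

i → match
ii → no match
iii → no match
iv → no match

i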